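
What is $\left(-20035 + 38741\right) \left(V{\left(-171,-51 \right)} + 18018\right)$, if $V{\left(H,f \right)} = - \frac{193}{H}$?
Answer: $\frac{57638255326}{171} \approx 3.3707 \cdot 10^{8}$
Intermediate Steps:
$\left(-20035 + 38741\right) \left(V{\left(-171,-51 \right)} + 18018\right) = \left(-20035 + 38741\right) \left(- \frac{193}{-171} + 18018\right) = 18706 \left(\left(-193\right) \left(- \frac{1}{171}\right) + 18018\right) = 18706 \left(\frac{193}{171} + 18018\right) = 18706 \cdot \frac{3081271}{171} = \frac{57638255326}{171}$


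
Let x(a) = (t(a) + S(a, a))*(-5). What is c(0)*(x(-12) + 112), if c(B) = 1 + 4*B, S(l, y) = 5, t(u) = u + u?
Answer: 207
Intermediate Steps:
t(u) = 2*u
x(a) = -25 - 10*a (x(a) = (2*a + 5)*(-5) = (5 + 2*a)*(-5) = -25 - 10*a)
c(0)*(x(-12) + 112) = (1 + 4*0)*((-25 - 10*(-12)) + 112) = (1 + 0)*((-25 + 120) + 112) = 1*(95 + 112) = 1*207 = 207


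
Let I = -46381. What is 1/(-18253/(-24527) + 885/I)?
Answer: 1137586787/824885998 ≈ 1.3791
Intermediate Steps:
1/(-18253/(-24527) + 885/I) = 1/(-18253/(-24527) + 885/(-46381)) = 1/(-18253*(-1/24527) + 885*(-1/46381)) = 1/(18253/24527 - 885/46381) = 1/(824885998/1137586787) = 1137586787/824885998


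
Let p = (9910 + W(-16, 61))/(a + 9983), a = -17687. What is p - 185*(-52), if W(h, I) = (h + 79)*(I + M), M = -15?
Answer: 9262459/963 ≈ 9618.3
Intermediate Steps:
W(h, I) = (-15 + I)*(79 + h) (W(h, I) = (h + 79)*(I - 15) = (79 + h)*(-15 + I) = (-15 + I)*(79 + h))
p = -1601/963 (p = (9910 + (-1185 - 15*(-16) + 79*61 + 61*(-16)))/(-17687 + 9983) = (9910 + (-1185 + 240 + 4819 - 976))/(-7704) = (9910 + 2898)*(-1/7704) = 12808*(-1/7704) = -1601/963 ≈ -1.6625)
p - 185*(-52) = -1601/963 - 185*(-52) = -1601/963 + 9620 = 9262459/963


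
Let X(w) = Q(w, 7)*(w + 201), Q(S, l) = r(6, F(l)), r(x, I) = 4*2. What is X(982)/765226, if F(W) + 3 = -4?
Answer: 676/54659 ≈ 0.012368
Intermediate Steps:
F(W) = -7 (F(W) = -3 - 4 = -7)
r(x, I) = 8
Q(S, l) = 8
X(w) = 1608 + 8*w (X(w) = 8*(w + 201) = 8*(201 + w) = 1608 + 8*w)
X(982)/765226 = (1608 + 8*982)/765226 = (1608 + 7856)*(1/765226) = 9464*(1/765226) = 676/54659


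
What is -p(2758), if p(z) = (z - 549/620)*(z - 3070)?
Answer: 133334058/155 ≈ 8.6022e+5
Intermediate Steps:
p(z) = (-3070 + z)*(-549/620 + z) (p(z) = (z - 549*1/620)*(-3070 + z) = (z - 549/620)*(-3070 + z) = (-549/620 + z)*(-3070 + z) = (-3070 + z)*(-549/620 + z))
-p(2758) = -(168543/62 + 2758² - 1903949/620*2758) = -(168543/62 + 7606564 - 2625545671/310) = -1*(-133334058/155) = 133334058/155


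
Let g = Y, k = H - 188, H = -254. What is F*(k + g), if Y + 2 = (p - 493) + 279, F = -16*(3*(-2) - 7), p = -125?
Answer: -162864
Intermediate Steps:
F = 208 (F = -16*(-6 - 7) = -16*(-13) = 208)
k = -442 (k = -254 - 188 = -442)
Y = -341 (Y = -2 + ((-125 - 493) + 279) = -2 + (-618 + 279) = -2 - 339 = -341)
g = -341
F*(k + g) = 208*(-442 - 341) = 208*(-783) = -162864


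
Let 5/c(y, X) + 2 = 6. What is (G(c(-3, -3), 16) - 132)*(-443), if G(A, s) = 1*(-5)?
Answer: 60691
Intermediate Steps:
c(y, X) = 5/4 (c(y, X) = 5/(-2 + 6) = 5/4)
G(A, s) = -5
(G(c(-3, -3), 16) - 132)*(-443) = (-5 - 132)*(-443) = -137*(-443) = 60691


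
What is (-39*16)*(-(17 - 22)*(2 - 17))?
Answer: 46800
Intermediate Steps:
(-39*16)*(-(17 - 22)*(2 - 17)) = -(-624)*(-5*(-15)) = -(-624)*75 = -624*(-75) = 46800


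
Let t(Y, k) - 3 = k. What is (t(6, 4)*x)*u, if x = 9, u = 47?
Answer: 2961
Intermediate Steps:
t(Y, k) = 3 + k
(t(6, 4)*x)*u = ((3 + 4)*9)*47 = (7*9)*47 = 63*47 = 2961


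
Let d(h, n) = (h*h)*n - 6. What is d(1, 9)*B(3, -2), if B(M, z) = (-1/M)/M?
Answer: -1/3 ≈ -0.33333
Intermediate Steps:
d(h, n) = -6 + n*h**2 (d(h, n) = h**2*n - 6 = n*h**2 - 6 = -6 + n*h**2)
B(M, z) = -1/M**2
d(1, 9)*B(3, -2) = (-6 + 9*1**2)*(-1/3**2) = (-6 + 9*1)*(-1*1/9) = (-6 + 9)*(-1/9) = 3*(-1/9) = -1/3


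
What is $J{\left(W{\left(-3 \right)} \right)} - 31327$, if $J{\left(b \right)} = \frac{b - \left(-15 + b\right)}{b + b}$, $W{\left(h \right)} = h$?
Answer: $- \frac{62659}{2} \approx -31330.0$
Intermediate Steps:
$J{\left(b \right)} = \frac{15}{2 b}$
$J{\left(W{\left(-3 \right)} \right)} - 31327 = \frac{15}{2 \left(-3\right)} - 31327 = \frac{15}{2} \left(- \frac{1}{3}\right) - 31327 = - \frac{5}{2} - 31327 = - \frac{62659}{2}$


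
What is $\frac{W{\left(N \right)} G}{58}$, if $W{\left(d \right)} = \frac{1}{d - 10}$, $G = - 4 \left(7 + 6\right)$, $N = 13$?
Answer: $- \frac{26}{87} \approx -0.29885$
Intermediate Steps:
$G = -52$ ($G = \left(-4\right) 13 = -52$)
$W{\left(d \right)} = \frac{1}{-10 + d}$
$\frac{W{\left(N \right)} G}{58} = \frac{\frac{1}{-10 + 13} \left(-52\right)}{58} = \frac{1}{3} \left(-52\right) \frac{1}{58} = \left(- \frac{52}{3}\right) \frac{1}{58} = - \frac{26}{87}$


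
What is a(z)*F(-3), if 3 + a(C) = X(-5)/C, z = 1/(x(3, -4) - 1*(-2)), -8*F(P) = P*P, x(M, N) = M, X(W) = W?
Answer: 63/2 ≈ 31.500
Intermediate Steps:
F(P) = -P²/8 (F(P) = -P*P/8 = -P²/8)
z = ⅕ (z = 1/(3 - 1*(-2)) = 1/(3 + 2) = 1/5 = ⅕ ≈ 0.20000)
a(C) = -3 - 5/C
a(z)*F(-3) = (-3 - 5/⅕)*(-⅛*(-3)²) = (-3 - 5*5)*(-⅛*9) = (-3 - 25)*(-9/8) = -28*(-9/8) = 63/2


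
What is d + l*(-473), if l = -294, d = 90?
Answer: 139152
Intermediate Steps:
d + l*(-473) = 90 - 294*(-473) = 90 + 139062 = 139152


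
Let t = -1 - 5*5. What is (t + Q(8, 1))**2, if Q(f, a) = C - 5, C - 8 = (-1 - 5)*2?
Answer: 1225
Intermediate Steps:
C = -4 (C = 8 + (-1 - 5)*2 = 8 - 6*2 = 8 - 12 = -4)
t = -26 (t = -1 - 25 = -26)
Q(f, a) = -9 (Q(f, a) = -4 - 5 = -9)
(t + Q(8, 1))**2 = (-26 - 9)**2 = (-35)**2 = 1225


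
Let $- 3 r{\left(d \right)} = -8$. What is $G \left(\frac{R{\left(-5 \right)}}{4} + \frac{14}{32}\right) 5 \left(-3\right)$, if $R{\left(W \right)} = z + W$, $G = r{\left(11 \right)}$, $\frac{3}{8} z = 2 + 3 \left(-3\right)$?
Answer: $\frac{1315}{6} \approx 219.17$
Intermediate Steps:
$r{\left(d \right)} = \frac{8}{3}$ ($r{\left(d \right)} = \left(- \frac{1}{3}\right) \left(-8\right) = \frac{8}{3}$)
$z = - \frac{56}{3}$ ($z = \frac{8 \left(2 + 3 \left(-3\right)\right)}{3} = \frac{8 \left(2 - 9\right)}{3} = \frac{8}{3} \left(-7\right) = - \frac{56}{3} \approx -18.667$)
$G = \frac{8}{3} \approx 2.6667$
$R{\left(W \right)} = - \frac{56}{3} + W$
$G \left(\frac{R{\left(-5 \right)}}{4} + \frac{14}{32}\right) 5 \left(-3\right) = \frac{8 \left(\frac{- \frac{56}{3} - 5}{4} + \frac{14}{32}\right)}{3} \cdot 5 \left(-3\right) = \frac{8 \left(\left(- \frac{71}{3}\right) \frac{1}{4} + 14 \cdot \frac{1}{32}\right)}{3} \left(-15\right) = \frac{8 \left(- \frac{71}{12} + \frac{7}{16}\right)}{3} \left(-15\right) = \frac{8}{3} \left(- \frac{263}{48}\right) \left(-15\right) = \left(- \frac{263}{18}\right) \left(-15\right) = \frac{1315}{6}$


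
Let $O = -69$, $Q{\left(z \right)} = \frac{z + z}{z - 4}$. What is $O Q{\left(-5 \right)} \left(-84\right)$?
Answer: $6440$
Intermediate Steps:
$Q{\left(z \right)} = \frac{2 z}{-4 + z}$
$O Q{\left(-5 \right)} \left(-84\right) = - 69 \cdot 2 \left(-5\right) \frac{1}{-4 - 5} \left(-84\right) = - 69 \cdot 2 \left(-5\right) \frac{1}{-9} \left(-84\right) = - 69 \cdot 2 \left(-5\right) \left(- \frac{1}{9}\right) \left(-84\right) = \left(-69\right) \frac{10}{9} \left(-84\right) = \left(- \frac{230}{3}\right) \left(-84\right) = 6440$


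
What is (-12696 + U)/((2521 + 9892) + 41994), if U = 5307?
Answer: -7389/54407 ≈ -0.13581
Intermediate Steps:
(-12696 + U)/((2521 + 9892) + 41994) = (-12696 + 5307)/((2521 + 9892) + 41994) = -7389/(12413 + 41994) = -7389/54407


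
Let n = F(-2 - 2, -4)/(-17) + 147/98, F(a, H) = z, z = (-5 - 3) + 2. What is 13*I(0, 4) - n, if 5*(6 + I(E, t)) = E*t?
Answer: -2715/34 ≈ -79.853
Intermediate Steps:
z = -6 (z = -8 + 2 = -6)
I(E, t) = -6 + E*t/5 (I(E, t) = -6 + (E*t)/5 = -6 + E*t/5)
F(a, H) = -6
n = 63/34 (n = -6/(-17) + 147/98 = -6*(-1/17) + 147*(1/98) = 6/17 + 3/2 = 63/34 ≈ 1.8529)
13*I(0, 4) - n = 13*(-6 + (1/5)*0*4) - 1*63/34 = 13*(-6 + 0) - 63/34 = 13*(-6) - 63/34 = -78 - 63/34 = -2715/34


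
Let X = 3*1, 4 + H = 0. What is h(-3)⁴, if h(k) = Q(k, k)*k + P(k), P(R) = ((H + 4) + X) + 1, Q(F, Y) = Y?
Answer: 28561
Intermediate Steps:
H = -4 (H = -4 + 0 = -4)
X = 3
P(R) = 4 (P(R) = ((-4 + 4) + 3) + 1 = (0 + 3) + 1 = 3 + 1 = 4)
h(k) = 4 + k² (h(k) = k*k + 4 = k² + 4 = 4 + k²)
h(-3)⁴ = (4 + (-3)²)⁴ = (4 + 9)⁴ = 13⁴ = 28561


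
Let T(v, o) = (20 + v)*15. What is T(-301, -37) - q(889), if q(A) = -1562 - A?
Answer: -1764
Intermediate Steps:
T(v, o) = 300 + 15*v
T(-301, -37) - q(889) = (300 + 15*(-301)) - (-1562 - 1*889) = (300 - 4515) - (-1562 - 889) = -4215 - 1*(-2451) = -4215 + 2451 = -1764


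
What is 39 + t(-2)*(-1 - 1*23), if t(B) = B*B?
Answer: -57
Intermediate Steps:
t(B) = B²
39 + t(-2)*(-1 - 1*23) = 39 + (-2)²*(-1 - 1*23) = 39 + 4*(-1 - 23) = 39 + 4*(-24) = 39 - 96 = -57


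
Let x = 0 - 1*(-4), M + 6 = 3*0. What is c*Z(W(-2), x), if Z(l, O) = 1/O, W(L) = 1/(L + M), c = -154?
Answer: -77/2 ≈ -38.500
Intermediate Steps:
M = -6 (M = -6 + 3*0 = -6 + 0 = -6)
x = 4 (x = 0 + 4 = 4)
W(L) = 1/(-6 + L) (W(L) = 1/(L - 6) = 1/(-6 + L))
c*Z(W(-2), x) = -154/4 = -154*¼ = -77/2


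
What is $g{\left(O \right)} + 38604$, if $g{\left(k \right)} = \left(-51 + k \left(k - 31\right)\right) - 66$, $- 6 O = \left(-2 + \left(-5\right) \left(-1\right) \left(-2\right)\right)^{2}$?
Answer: $39807$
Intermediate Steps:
$O = -24$ ($O = - \frac{\left(-2 + \left(-5\right) \left(-1\right) \left(-2\right)\right)^{2}}{6} = - \frac{\left(-2 + 5 \left(-2\right)\right)^{2}}{6} = - \frac{\left(-2 - 10\right)^{2}}{6} = - \frac{\left(-12\right)^{2}}{6} = \left(- \frac{1}{6}\right) 144 = -24$)
$g{\left(k \right)} = -117 + k \left(-31 + k\right)$ ($g{\left(k \right)} = \left(-51 + k \left(-31 + k\right)\right) - 66 = -117 + k \left(-31 + k\right)$)
$g{\left(O \right)} + 38604 = \left(-117 + \left(-24\right)^{2} - -744\right) + 38604 = \left(-117 + 576 + 744\right) + 38604 = 1203 + 38604 = 39807$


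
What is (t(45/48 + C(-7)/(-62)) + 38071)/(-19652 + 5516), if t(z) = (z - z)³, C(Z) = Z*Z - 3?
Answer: -38071/14136 ≈ -2.6932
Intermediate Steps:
C(Z) = -3 + Z² (C(Z) = Z² - 3 = -3 + Z²)
t(z) = 0 (t(z) = 0³ = 0)
(t(45/48 + C(-7)/(-62)) + 38071)/(-19652 + 5516) = (0 + 38071)/(-19652 + 5516) = 38071/(-14136) = 38071*(-1/14136) = -38071/14136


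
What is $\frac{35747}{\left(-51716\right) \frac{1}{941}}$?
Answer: $- \frac{33637927}{51716} \approx -650.44$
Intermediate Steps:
$\frac{35747}{\left(-51716\right) \frac{1}{941}} = \frac{35747}{- \frac{51716}{941}} = 35747 \left(- \frac{941}{51716}\right) = - \frac{33637927}{51716}$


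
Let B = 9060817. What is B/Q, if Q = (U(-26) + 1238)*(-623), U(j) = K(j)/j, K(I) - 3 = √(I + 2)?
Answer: -7582182273770/645349657127 - 471162484*I*√6/645349657127 ≈ -11.749 - 0.0017883*I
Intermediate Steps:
K(I) = 3 + √(2 + I) (K(I) = 3 + √(I + 2) = 3 + √(2 + I))
U(j) = (3 + √(2 + j))/j
Q = -20051255/26 + 623*I*√6/13 (Q = ((3 + √(2 - 26))/(-26) + 1238)*(-623) = (-(3 + √(-24))/26 + 1238)*(-623) = (-(3 + 2*I*√6)/26 + 1238)*(-623) = ((-3/26 - I*√6/13) + 1238)*(-623) = (32185/26 - I*√6/13)*(-623) = -20051255/26 + 623*I*√6/13 ≈ -7.712e+5 + 117.39*I)
B/Q = 9060817/(-20051255/26 + 623*I*√6/13)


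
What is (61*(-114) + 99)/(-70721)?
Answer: 6855/70721 ≈ 0.096930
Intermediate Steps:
(61*(-114) + 99)/(-70721) = (-6954 + 99)*(-1/70721) = -6855*(-1/70721) = 6855/70721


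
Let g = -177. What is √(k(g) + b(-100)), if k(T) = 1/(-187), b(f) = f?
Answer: I*√3497087/187 ≈ 10.0*I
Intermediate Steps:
k(T) = -1/187
√(k(g) + b(-100)) = √(-1/187 - 100) = √(-18701/187) = I*√3497087/187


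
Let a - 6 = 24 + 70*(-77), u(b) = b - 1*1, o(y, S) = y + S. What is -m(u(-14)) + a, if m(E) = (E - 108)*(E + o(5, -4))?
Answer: -7082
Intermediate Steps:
o(y, S) = S + y
u(b) = -1 + b (u(b) = b - 1 = -1 + b)
a = -5360 (a = 6 + (24 + 70*(-77)) = 6 + (24 - 5390) = 6 - 5366 = -5360)
m(E) = (1 + E)*(-108 + E) (m(E) = (E - 108)*(E + (-4 + 5)) = (-108 + E)*(E + 1) = (-108 + E)*(1 + E) = (1 + E)*(-108 + E))
-m(u(-14)) + a = -(-108 + (-1 - 14)² - 107*(-1 - 14)) - 5360 = -(-108 + (-15)² - 107*(-15)) - 5360 = -(-108 + 225 + 1605) - 5360 = -1*1722 - 5360 = -1722 - 5360 = -7082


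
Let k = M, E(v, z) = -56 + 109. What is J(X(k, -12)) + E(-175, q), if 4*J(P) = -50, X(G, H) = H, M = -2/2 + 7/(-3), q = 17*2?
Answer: 81/2 ≈ 40.500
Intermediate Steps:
q = 34
E(v, z) = 53
M = -10/3 (M = -2*1/2 + 7*(-1/3) = -1 - 7/3 = -10/3 ≈ -3.3333)
k = -10/3 ≈ -3.3333
J(P) = -25/2 (J(P) = (1/4)*(-50) = -25/2)
J(X(k, -12)) + E(-175, q) = -25/2 + 53 = 81/2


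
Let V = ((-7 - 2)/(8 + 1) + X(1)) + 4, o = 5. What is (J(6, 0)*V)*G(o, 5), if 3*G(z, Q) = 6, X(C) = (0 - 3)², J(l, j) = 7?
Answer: 168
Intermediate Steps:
X(C) = 9 (X(C) = (-3)² = 9)
G(z, Q) = 2 (G(z, Q) = (⅓)*6 = 2)
V = 12 (V = ((-7 - 2)/(8 + 1) + 9) + 4 = (-9/9 + 9) + 4 = (-9*⅑ + 9) + 4 = (-1 + 9) + 4 = 8 + 4 = 12)
(J(6, 0)*V)*G(o, 5) = (7*12)*2 = 84*2 = 168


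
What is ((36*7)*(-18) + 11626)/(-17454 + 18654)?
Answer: 709/120 ≈ 5.9083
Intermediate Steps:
((36*7)*(-18) + 11626)/(-17454 + 18654) = (252*(-18) + 11626)/1200 = (-4536 + 11626)*(1/1200) = 7090*(1/1200) = 709/120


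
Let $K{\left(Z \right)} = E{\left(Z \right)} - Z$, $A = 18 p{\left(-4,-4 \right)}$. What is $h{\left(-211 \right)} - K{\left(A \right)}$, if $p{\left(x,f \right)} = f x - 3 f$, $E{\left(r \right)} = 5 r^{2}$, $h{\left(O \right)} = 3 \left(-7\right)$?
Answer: $-1269597$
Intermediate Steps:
$h{\left(O \right)} = -21$
$p{\left(x,f \right)} = - 3 f + f x$
$A = 504$ ($A = 18 \left(- 4 \left(-3 - 4\right)\right) = 18 \left(\left(-4\right) \left(-7\right)\right) = 18 \cdot 28 = 504$)
$K{\left(Z \right)} = - Z + 5 Z^{2}$ ($K{\left(Z \right)} = 5 Z^{2} - Z = - Z + 5 Z^{2}$)
$h{\left(-211 \right)} - K{\left(A \right)} = -21 - 504 \left(-1 + 5 \cdot 504\right) = -21 - 504 \left(-1 + 2520\right) = -21 - 504 \cdot 2519 = -21 - 1269576 = -1269597$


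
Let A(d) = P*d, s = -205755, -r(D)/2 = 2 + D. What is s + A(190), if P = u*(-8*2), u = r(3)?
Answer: -175355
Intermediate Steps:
r(D) = -4 - 2*D (r(D) = -2*(2 + D) = -4 - 2*D)
u = -10 (u = -4 - 2*3 = -4 - 6 = -10)
P = 160 (P = -(-80)*2 = -10*(-16) = 160)
A(d) = 160*d
s + A(190) = -205755 + 160*190 = -205755 + 30400 = -175355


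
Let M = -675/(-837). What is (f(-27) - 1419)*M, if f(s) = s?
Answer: -36150/31 ≈ -1166.1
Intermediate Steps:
M = 25/31 (M = -675*(-1/837) = 25/31 ≈ 0.80645)
(f(-27) - 1419)*M = (-27 - 1419)*(25/31) = -1446*25/31 = -36150/31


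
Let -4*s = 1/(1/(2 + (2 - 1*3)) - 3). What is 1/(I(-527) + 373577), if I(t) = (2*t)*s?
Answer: 4/1493781 ≈ 2.6778e-6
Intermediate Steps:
s = 1/8 (s = -1/(4*(1/(2 + (2 - 1*3)) - 3)) = -1/(4*(1/(2 + (2 - 3)) - 3)) = -1/(4*(1/(2 - 1) - 3)) = -1/(4*(1/1 - 3)) = -1/(4*(1 - 3)) = -1/4/(-2) = -1/4*(-1/2) = 1/8 ≈ 0.12500)
I(t) = t/4 (I(t) = (2*t)*(1/8) = t/4)
1/(I(-527) + 373577) = 1/((1/4)*(-527) + 373577) = 1/(-527/4 + 373577) = 1/(1493781/4) = 4/1493781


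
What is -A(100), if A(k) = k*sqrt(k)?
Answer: -1000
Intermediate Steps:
A(k) = k**(3/2)
-A(100) = -100**(3/2) = -1*1000 = -1000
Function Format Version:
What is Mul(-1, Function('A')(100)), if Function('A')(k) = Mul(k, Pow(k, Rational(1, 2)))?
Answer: -1000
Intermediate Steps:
Function('A')(k) = Pow(k, Rational(3, 2))
Mul(-1, Function('A')(100)) = Mul(-1, Pow(100, Rational(3, 2))) = Mul(-1, 1000) = -1000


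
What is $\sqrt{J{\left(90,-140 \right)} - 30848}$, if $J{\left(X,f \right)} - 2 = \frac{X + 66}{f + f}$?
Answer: $\frac{i \sqrt{151148130}}{70} \approx 175.63 i$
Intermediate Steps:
$J{\left(X,f \right)} = 2 + \frac{66 + X}{2 f}$ ($J{\left(X,f \right)} = 2 + \frac{X + 66}{f + f} = 2 + \frac{66 + X}{2 f}$)
$\sqrt{J{\left(90,-140 \right)} - 30848} = \sqrt{\frac{66 + 90 + 4 \left(-140\right)}{2 \left(-140\right)} - 30848} = \sqrt{\frac{1}{2} \left(- \frac{1}{140}\right) \left(66 + 90 - 560\right) - 30848} = \sqrt{\frac{1}{2} \left(- \frac{1}{140}\right) \left(-404\right) - 30848} = \sqrt{\frac{101}{70} - 30848} = \sqrt{- \frac{2159259}{70}} = \frac{i \sqrt{151148130}}{70}$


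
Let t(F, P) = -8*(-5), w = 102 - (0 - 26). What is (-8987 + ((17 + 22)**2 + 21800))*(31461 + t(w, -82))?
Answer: 451535334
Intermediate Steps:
w = 128 (w = 102 - 1*(-26) = 102 + 26 = 128)
t(F, P) = 40
(-8987 + ((17 + 22)**2 + 21800))*(31461 + t(w, -82)) = (-8987 + ((17 + 22)**2 + 21800))*(31461 + 40) = (-8987 + (39**2 + 21800))*31501 = (-8987 + (1521 + 21800))*31501 = (-8987 + 23321)*31501 = 14334*31501 = 451535334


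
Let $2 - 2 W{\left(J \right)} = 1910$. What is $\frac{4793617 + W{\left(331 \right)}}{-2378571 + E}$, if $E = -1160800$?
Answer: $- \frac{4792663}{3539371} \approx -1.3541$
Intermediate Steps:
$W{\left(J \right)} = -954$ ($W{\left(J \right)} = 1 - 955 = -954$)
$\frac{4793617 + W{\left(331 \right)}}{-2378571 + E} = \frac{4793617 - 954}{-2378571 - 1160800} = \frac{4792663}{-3539371} = 4792663 \left(- \frac{1}{3539371}\right) = - \frac{4792663}{3539371}$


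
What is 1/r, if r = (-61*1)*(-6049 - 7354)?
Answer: 1/817583 ≈ 1.2231e-6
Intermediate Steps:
r = 817583 (r = -61*(-13403) = 817583)
1/r = 1/817583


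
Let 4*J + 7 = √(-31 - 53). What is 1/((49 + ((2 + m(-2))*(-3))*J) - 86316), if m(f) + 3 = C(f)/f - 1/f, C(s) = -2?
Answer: -5520920/476258713981 + 48*I*√21/476258713981 ≈ -1.1592e-5 + 4.6186e-10*I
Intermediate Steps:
J = -7/4 + I*√21/2 (J = -7/4 + √(-31 - 53)/4 = -7/4 + √(-84)/4 = -7/4 + (2*I*√21)/4 = -7/4 + I*√21/2 ≈ -1.75 + 2.2913*I)
m(f) = -3 - 3/f (m(f) = -3 + (-2/f - 1/f) = -3 - 3/f)
1/((49 + ((2 + m(-2))*(-3))*J) - 86316) = 1/((49 + ((2 + (-3 - 3/(-2)))*(-3))*(-7/4 + I*√21/2)) - 86316) = 1/((49 + ((2 + (-3 - 3*(-½)))*(-3))*(-7/4 + I*√21/2)) - 86316) = 1/((49 + ((2 + (-3 + 3/2))*(-3))*(-7/4 + I*√21/2)) - 86316) = 1/((49 + ((2 - 3/2)*(-3))*(-7/4 + I*√21/2)) - 86316) = 1/((49 + ((½)*(-3))*(-7/4 + I*√21/2)) - 86316) = 1/((49 - 3*(-7/4 + I*√21/2)/2) - 86316) = 1/((49 + (21/8 - 3*I*√21/4)) - 86316) = 1/((413/8 - 3*I*√21/4) - 86316) = 1/(-690115/8 - 3*I*√21/4)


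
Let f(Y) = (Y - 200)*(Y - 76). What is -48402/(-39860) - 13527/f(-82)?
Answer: 134784441/148000180 ≈ 0.91070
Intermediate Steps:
f(Y) = (-200 + Y)*(-76 + Y)
-48402/(-39860) - 13527/f(-82) = -48402/(-39860) - 13527/(15200 + (-82)² - 276*(-82)) = -48402*(-1/39860) - 13527/(15200 + 6724 + 22632) = 24201/19930 - 13527/44556 = 24201/19930 - 13527*1/44556 = 24201/19930 - 4509/14852 = 134784441/148000180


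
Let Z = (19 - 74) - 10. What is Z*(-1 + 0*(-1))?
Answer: 65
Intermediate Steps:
Z = -65 (Z = -55 - 10 = -65)
Z*(-1 + 0*(-1)) = -65*(-1 + 0*(-1)) = -65*(-1 + 0) = -65*(-1) = 65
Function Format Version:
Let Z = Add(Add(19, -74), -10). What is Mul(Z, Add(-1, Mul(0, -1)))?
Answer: 65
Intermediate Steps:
Z = -65 (Z = Add(-55, -10) = -65)
Mul(Z, Add(-1, Mul(0, -1))) = Mul(-65, Add(-1, Mul(0, -1))) = Mul(-65, Add(-1, 0)) = Mul(-65, -1) = 65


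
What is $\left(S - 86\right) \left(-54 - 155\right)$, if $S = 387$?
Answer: $-62909$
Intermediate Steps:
$\left(S - 86\right) \left(-54 - 155\right) = \left(387 - 86\right) \left(-54 - 155\right) = 301 \left(-209\right) = -62909$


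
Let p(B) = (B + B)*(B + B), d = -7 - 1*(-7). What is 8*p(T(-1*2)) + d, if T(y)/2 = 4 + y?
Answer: 512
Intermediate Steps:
T(y) = 8 + 2*y (T(y) = 2*(4 + y) = 8 + 2*y)
d = 0 (d = -7 + 7 = 0)
p(B) = 4*B**2 (p(B) = (2*B)*(2*B) = 4*B**2)
8*p(T(-1*2)) + d = 8*(4*(8 + 2*(-1*2))**2) + 0 = 8*(4*(8 + 2*(-2))**2) + 0 = 8*(4*(8 - 4)**2) + 0 = 8*(4*4**2) + 0 = 8*(4*16) + 0 = 8*64 + 0 = 512 + 0 = 512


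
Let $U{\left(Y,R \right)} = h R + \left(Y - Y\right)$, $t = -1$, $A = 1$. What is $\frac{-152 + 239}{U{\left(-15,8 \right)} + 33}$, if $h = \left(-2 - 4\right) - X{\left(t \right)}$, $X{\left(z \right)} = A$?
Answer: $- \frac{87}{23} \approx -3.7826$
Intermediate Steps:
$X{\left(z \right)} = 1$
$h = -7$ ($h = \left(-2 - 4\right) - 1 = -6 - 1 = -7$)
$U{\left(Y,R \right)} = - 7 R$ ($U{\left(Y,R \right)} = - 7 R + \left(Y - Y\right) = - 7 R + 0 = - 7 R$)
$\frac{-152 + 239}{U{\left(-15,8 \right)} + 33} = \frac{-152 + 239}{\left(-7\right) 8 + 33} = \frac{87}{-56 + 33} = \frac{87}{-23} = 87 \left(- \frac{1}{23}\right) = - \frac{87}{23}$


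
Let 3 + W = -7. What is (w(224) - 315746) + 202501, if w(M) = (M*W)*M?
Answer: -615005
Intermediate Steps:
W = -10 (W = -3 - 7 = -10)
w(M) = -10*M² (w(M) = (M*(-10))*M = (-10*M)*M = -10*M²)
(w(224) - 315746) + 202501 = (-10*224² - 315746) + 202501 = (-10*50176 - 315746) + 202501 = (-501760 - 315746) + 202501 = -817506 + 202501 = -615005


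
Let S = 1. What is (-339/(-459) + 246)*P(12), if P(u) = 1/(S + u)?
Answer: 37751/1989 ≈ 18.980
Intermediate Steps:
P(u) = 1/(1 + u)
(-339/(-459) + 246)*P(12) = (-339/(-459) + 246)/(1 + 12) = (-339*(-1/459) + 246)/13 = (113/153 + 246)*(1/13) = (37751/153)*(1/13) = 37751/1989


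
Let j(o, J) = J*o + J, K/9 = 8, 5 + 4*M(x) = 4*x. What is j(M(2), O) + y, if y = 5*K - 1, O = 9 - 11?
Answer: 711/2 ≈ 355.50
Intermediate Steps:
O = -2
M(x) = -5/4 + x (M(x) = -5/4 + (4*x)/4 = -5/4 + x)
K = 72 (K = 9*8 = 72)
j(o, J) = J + J*o
y = 359 (y = 5*72 - 1 = 360 - 1 = 359)
j(M(2), O) + y = -2*(1 + (-5/4 + 2)) + 359 = -2*(1 + ¾) + 359 = -2*7/4 + 359 = -7/2 + 359 = 711/2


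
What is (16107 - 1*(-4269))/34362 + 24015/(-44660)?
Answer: 942097/17051188 ≈ 0.055251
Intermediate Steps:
(16107 - 1*(-4269))/34362 + 24015/(-44660) = (16107 + 4269)*(1/34362) + 24015*(-1/44660) = 20376*(1/34362) - 4803/8932 = 1132/1909 - 4803/8932 = 942097/17051188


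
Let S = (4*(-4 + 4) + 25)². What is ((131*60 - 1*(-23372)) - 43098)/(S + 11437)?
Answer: -5933/6031 ≈ -0.98375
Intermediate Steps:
S = 625 (S = (4*0 + 25)² = (0 + 25)² = 25² = 625)
((131*60 - 1*(-23372)) - 43098)/(S + 11437) = ((131*60 - 1*(-23372)) - 43098)/(625 + 11437) = ((7860 + 23372) - 43098)/12062 = (31232 - 43098)*(1/12062) = -11866*1/12062 = -5933/6031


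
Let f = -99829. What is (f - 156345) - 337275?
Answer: -593449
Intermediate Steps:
(f - 156345) - 337275 = (-99829 - 156345) - 337275 = -256174 - 337275 = -593449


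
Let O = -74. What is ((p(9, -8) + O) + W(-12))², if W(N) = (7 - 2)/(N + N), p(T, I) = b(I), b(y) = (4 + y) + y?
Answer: 4280761/576 ≈ 7431.9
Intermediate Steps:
b(y) = 4 + 2*y
p(T, I) = 4 + 2*I
W(N) = 5/(2*N) (W(N) = 5/((2*N)) = 5*(1/(2*N)) = 5/(2*N))
((p(9, -8) + O) + W(-12))² = (((4 + 2*(-8)) - 74) + (5/2)/(-12))² = (((4 - 16) - 74) + (5/2)*(-1/12))² = ((-12 - 74) - 5/24)² = (-86 - 5/24)² = (-2069/24)² = 4280761/576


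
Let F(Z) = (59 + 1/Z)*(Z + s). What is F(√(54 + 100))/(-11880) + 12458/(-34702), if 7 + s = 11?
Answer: -26037569/68709960 - 101*√154/20328 ≈ -0.44061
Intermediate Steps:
s = 4 (s = -7 + 11 = 4)
F(Z) = (4 + Z)*(59 + 1/Z) (F(Z) = (59 + 1/Z)*(Z + 4) = (59 + 1/Z)*(4 + Z) = (4 + Z)*(59 + 1/Z))
F(√(54 + 100))/(-11880) + 12458/(-34702) = (237 + 4/(√(54 + 100)) + 59*√(54 + 100))/(-11880) + 12458/(-34702) = (237 + 4/(√154) + 59*√154)*(-1/11880) + 12458*(-1/34702) = (237 + 4*(√154/154) + 59*√154)*(-1/11880) - 6229/17351 = (237 + 2*√154/77 + 59*√154)*(-1/11880) - 6229/17351 = (237 + 4545*√154/77)*(-1/11880) - 6229/17351 = (-79/3960 - 101*√154/20328) - 6229/17351 = -26037569/68709960 - 101*√154/20328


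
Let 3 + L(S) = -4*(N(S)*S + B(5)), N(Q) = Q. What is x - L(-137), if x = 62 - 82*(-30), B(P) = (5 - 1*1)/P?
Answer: 388021/5 ≈ 77604.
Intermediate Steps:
B(P) = 4/P (B(P) = (5 - 1)/P = 4/P)
x = 2522 (x = 62 + 2460 = 2522)
L(S) = -31/5 - 4*S² (L(S) = -3 - 4*(S*S + 4/5) = -3 - 4*(S² + 4*(⅕)) = -3 - 4*(S² + ⅘) = -3 - 4*(⅘ + S²) = -3 + (-16/5 - 4*S²) = -31/5 - 4*S²)
x - L(-137) = 2522 - (-31/5 - 4*(-137)²) = 2522 - (-31/5 - 4*18769) = 2522 - (-31/5 - 75076) = 2522 - 1*(-375411/5) = 2522 + 375411/5 = 388021/5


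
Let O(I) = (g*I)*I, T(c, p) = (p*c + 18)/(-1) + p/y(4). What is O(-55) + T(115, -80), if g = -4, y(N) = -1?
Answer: -2838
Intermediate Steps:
T(c, p) = -18 - p - c*p (T(c, p) = (p*c + 18)/(-1) + p/(-1) = (c*p + 18)*(-1) + p*(-1) = (18 + c*p)*(-1) - p = (-18 - c*p) - p = -18 - p - c*p)
O(I) = -4*I² (O(I) = (-4*I)*I = -4*I²)
O(-55) + T(115, -80) = -4*(-55)² + (-18 - 1*(-80) - 1*115*(-80)) = -4*3025 + (-18 + 80 + 9200) = -12100 + 9262 = -2838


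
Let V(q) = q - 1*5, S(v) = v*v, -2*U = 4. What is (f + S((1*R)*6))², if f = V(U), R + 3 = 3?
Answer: 49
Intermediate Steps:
R = 0 (R = -3 + 3 = 0)
U = -2 (U = -½*4 = -2)
S(v) = v²
V(q) = -5 + q (V(q) = q - 5 = -5 + q)
f = -7 (f = -5 - 2 = -7)
(f + S((1*R)*6))² = (-7 + ((1*0)*6)²)² = (-7 + (0*6)²)² = (-7 + 0²)² = (-7 + 0)² = (-7)² = 49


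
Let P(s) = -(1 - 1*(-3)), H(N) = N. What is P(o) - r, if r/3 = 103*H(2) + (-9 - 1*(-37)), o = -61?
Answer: -706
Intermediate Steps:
r = 702 (r = 3*(103*2 + (-9 - 1*(-37))) = 3*(206 + (-9 + 37)) = 3*(206 + 28) = 3*234 = 702)
P(s) = -4 (P(s) = -(1 + 3) = -1*4 = -4)
P(o) - r = -4 - 1*702 = -4 - 702 = -706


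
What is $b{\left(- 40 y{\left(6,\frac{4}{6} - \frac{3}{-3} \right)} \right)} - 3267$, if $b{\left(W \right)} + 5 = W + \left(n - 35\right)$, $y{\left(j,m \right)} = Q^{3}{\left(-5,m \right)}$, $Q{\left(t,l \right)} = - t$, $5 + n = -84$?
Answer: $-8396$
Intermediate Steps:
$n = -89$ ($n = -5 - 84 = -89$)
$y{\left(j,m \right)} = 125$ ($y{\left(j,m \right)} = \left(\left(-1\right) \left(-5\right)\right)^{3} = 5^{3} = 125$)
$b{\left(W \right)} = -129 + W$ ($b{\left(W \right)} = -5 + \left(W - 124\right) = -5 + \left(-124 + W\right) = -129 + W$)
$b{\left(- 40 y{\left(6,\frac{4}{6} - \frac{3}{-3} \right)} \right)} - 3267 = \left(-129 - 5000\right) - 3267 = -5129 - 3267 = -8396$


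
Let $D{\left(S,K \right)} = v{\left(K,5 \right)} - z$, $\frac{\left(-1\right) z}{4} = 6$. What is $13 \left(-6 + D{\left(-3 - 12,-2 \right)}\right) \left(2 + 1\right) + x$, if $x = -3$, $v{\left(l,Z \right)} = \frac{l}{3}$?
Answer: $673$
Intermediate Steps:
$v{\left(l,Z \right)} = \frac{l}{3}$ ($v{\left(l,Z \right)} = l \frac{1}{3} = \frac{l}{3}$)
$z = -24$ ($z = \left(-4\right) 6 = -24$)
$D{\left(S,K \right)} = 24 + \frac{K}{3}$ ($D{\left(S,K \right)} = \frac{K}{3} - -24 = \frac{K}{3} + 24 = 24 + \frac{K}{3}$)
$13 \left(-6 + D{\left(-3 - 12,-2 \right)}\right) \left(2 + 1\right) + x = 13 \left(-6 + \left(24 + \frac{1}{3} \left(-2\right)\right)\right) \left(2 + 1\right) - 3 = 13 \left(-6 + \left(24 - \frac{2}{3}\right)\right) 3 - 3 = 13 \left(-6 + \frac{70}{3}\right) 3 - 3 = 13 \cdot \frac{52}{3} \cdot 3 - 3 = 13 \cdot 52 - 3 = 676 - 3 = 673$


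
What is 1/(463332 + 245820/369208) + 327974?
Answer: 14026310474099608/42766531719 ≈ 3.2797e+5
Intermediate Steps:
1/(463332 + 245820/369208) + 327974 = 1/(463332 + 245820*(1/369208)) + 327974 = 1/(463332 + 61455/92302) + 327974 = 1/(42766531719/92302) + 327974 = 92302/42766531719 + 327974 = 14026310474099608/42766531719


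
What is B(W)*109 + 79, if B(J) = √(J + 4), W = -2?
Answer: 79 + 109*√2 ≈ 233.15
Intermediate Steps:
B(J) = √(4 + J)
B(W)*109 + 79 = √(4 - 2)*109 + 79 = √2*109 + 79 = 109*√2 + 79 = 79 + 109*√2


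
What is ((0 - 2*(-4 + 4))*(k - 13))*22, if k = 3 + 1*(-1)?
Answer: 0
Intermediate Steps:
k = 2 (k = 3 - 1 = 2)
((0 - 2*(-4 + 4))*(k - 13))*22 = ((0 - 2*(-4 + 4))*(2 - 13))*22 = ((0 - 2*0)*(-11))*22 = ((0 + 0)*(-11))*22 = (0*(-11))*22 = 0*22 = 0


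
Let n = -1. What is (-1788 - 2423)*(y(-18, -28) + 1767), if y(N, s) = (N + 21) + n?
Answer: -7449259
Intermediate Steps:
y(N, s) = 20 + N (y(N, s) = (N + 21) - 1 = (21 + N) - 1 = 20 + N)
(-1788 - 2423)*(y(-18, -28) + 1767) = (-1788 - 2423)*((20 - 18) + 1767) = -4211*(2 + 1767) = -4211*1769 = -7449259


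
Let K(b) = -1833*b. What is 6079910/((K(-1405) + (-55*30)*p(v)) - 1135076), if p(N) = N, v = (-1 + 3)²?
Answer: 6079910/1433689 ≈ 4.2407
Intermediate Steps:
v = 4 (v = 2² = 4)
6079910/((K(-1405) + (-55*30)*p(v)) - 1135076) = 6079910/((-1833*(-1405) - 55*30*4) - 1135076) = 6079910/((2575365 - 1650*4) - 1135076) = 6079910/((2575365 - 6600) - 1135076) = 6079910/(2568765 - 1135076) = 6079910/1433689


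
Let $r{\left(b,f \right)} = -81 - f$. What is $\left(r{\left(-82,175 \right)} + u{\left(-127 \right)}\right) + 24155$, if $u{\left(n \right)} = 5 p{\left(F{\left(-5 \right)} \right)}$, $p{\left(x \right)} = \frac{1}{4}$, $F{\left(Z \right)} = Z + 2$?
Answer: $\frac{95601}{4} \approx 23900.0$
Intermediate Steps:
$F{\left(Z \right)} = 2 + Z$
$p{\left(x \right)} = \frac{1}{4}$
$u{\left(n \right)} = \frac{5}{4}$ ($u{\left(n \right)} = 5 \cdot \frac{1}{4} = \frac{5}{4}$)
$\left(r{\left(-82,175 \right)} + u{\left(-127 \right)}\right) + 24155 = \left(\left(-81 - 175\right) + \frac{5}{4}\right) + 24155 = \left(-256 + \frac{5}{4}\right) + 24155 = - \frac{1019}{4} + 24155 = \frac{95601}{4}$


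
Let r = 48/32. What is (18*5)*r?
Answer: 135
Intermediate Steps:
r = 3/2 (r = 48*(1/32) = 3/2 ≈ 1.5000)
(18*5)*r = (18*5)*(3/2) = 90*(3/2) = 135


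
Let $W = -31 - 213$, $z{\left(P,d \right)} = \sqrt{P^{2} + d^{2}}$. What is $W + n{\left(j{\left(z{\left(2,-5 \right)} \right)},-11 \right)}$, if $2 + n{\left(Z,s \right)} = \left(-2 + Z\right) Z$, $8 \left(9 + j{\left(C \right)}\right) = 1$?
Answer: $- \frac{9567}{64} \approx -149.48$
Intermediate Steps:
$j{\left(C \right)} = - \frac{71}{8}$ ($j{\left(C \right)} = -9 + \frac{1}{8} \cdot 1 = -9 + \frac{1}{8} = - \frac{71}{8}$)
$n{\left(Z,s \right)} = -2 + Z \left(-2 + Z\right)$ ($n{\left(Z,s \right)} = -2 + \left(-2 + Z\right) Z = -2 + Z \left(-2 + Z\right)$)
$W = -244$
$W + n{\left(j{\left(z{\left(2,-5 \right)} \right)},-11 \right)} = -244 - \left(- \frac{63}{4} - \frac{5041}{64}\right) = -244 + \left(-2 + \frac{5041}{64} + \frac{71}{4}\right) = -244 + \frac{6049}{64} = - \frac{9567}{64}$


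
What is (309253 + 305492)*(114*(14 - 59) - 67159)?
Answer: -44439301305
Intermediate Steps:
(309253 + 305492)*(114*(14 - 59) - 67159) = 614745*(114*(-45) - 67159) = 614745*(-5130 - 67159) = 614745*(-72289) = -44439301305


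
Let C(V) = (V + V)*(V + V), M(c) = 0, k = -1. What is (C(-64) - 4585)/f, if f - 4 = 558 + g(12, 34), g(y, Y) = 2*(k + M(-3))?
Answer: 11799/560 ≈ 21.070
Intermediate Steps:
g(y, Y) = -2 (g(y, Y) = 2*(-1 + 0) = 2*(-1) = -2)
C(V) = 4*V² (C(V) = (2*V)*(2*V) = 4*V²)
f = 560 (f = 4 + (558 - 2) = 4 + 556 = 560)
(C(-64) - 4585)/f = (4*(-64)² - 4585)/560 = (4*4096 - 4585)*(1/560) = (16384 - 4585)*(1/560) = 11799*(1/560) = 11799/560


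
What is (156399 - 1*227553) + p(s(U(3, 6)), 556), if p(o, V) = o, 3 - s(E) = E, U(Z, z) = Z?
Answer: -71154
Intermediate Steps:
s(E) = 3 - E
(156399 - 1*227553) + p(s(U(3, 6)), 556) = (156399 - 1*227553) + (3 - 1*3) = (156399 - 227553) + (3 - 3) = -71154 + 0 = -71154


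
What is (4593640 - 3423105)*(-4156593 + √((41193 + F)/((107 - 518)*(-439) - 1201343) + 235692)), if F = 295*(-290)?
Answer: -4865437587255 + 1170535*√245653660856356330/1020914 ≈ -4.8649e+12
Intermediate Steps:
F = -85550
(4593640 - 3423105)*(-4156593 + √((41193 + F)/((107 - 518)*(-439) - 1201343) + 235692)) = (4593640 - 3423105)*(-4156593 + √((41193 - 85550)/((107 - 518)*(-439) - 1201343) + 235692)) = 1170535*(-4156593 + √(-44357/(-411*(-439) - 1201343) + 235692)) = 1170535*(-4156593 + √(-44357/(180429 - 1201343) + 235692)) = 1170535*(-4156593 + √(-44357/(-1020914) + 235692)) = 1170535*(-4156593 + √(-44357*(-1/1020914) + 235692)) = 1170535*(-4156593 + √(44357/1020914 + 235692)) = 1170535*(-4156593 + √(240621306845/1020914)) = 1170535*(-4156593 + √245653660856356330/1020914) = -4865437587255 + 1170535*√245653660856356330/1020914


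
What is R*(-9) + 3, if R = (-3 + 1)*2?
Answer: 39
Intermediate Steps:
R = -4 (R = -2*2 = -4)
R*(-9) + 3 = -4*(-9) + 3 = 36 + 3 = 39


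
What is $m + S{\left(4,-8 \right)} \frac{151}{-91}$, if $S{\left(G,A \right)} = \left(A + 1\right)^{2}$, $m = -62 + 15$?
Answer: $- \frac{1668}{13} \approx -128.31$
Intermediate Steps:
$m = -47$
$S{\left(G,A \right)} = \left(1 + A\right)^{2}$
$m + S{\left(4,-8 \right)} \frac{151}{-91} = -47 + \left(1 - 8\right)^{2} \frac{151}{-91} = -47 + \left(-7\right)^{2} \cdot 151 \left(- \frac{1}{91}\right) = -47 + 49 \left(- \frac{151}{91}\right) = -47 - \frac{1057}{13} = - \frac{1668}{13}$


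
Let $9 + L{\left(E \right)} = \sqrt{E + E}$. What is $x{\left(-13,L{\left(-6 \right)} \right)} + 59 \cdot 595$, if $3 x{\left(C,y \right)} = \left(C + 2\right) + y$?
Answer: $\frac{105295}{3} + \frac{2 i \sqrt{3}}{3} \approx 35098.0 + 1.1547 i$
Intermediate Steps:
$L{\left(E \right)} = -9 + \sqrt{2} \sqrt{E}$ ($L{\left(E \right)} = -9 + \sqrt{E + E} = -9 + \sqrt{2 E} = -9 + \sqrt{2} \sqrt{E}$)
$x{\left(C,y \right)} = \frac{2}{3} + \frac{C}{3} + \frac{y}{3}$ ($x{\left(C,y \right)} = \frac{\left(C + 2\right) + y}{3} = \frac{\left(2 + C\right) + y}{3} = \frac{2 + C + y}{3} = \frac{2}{3} + \frac{C}{3} + \frac{y}{3}$)
$x{\left(-13,L{\left(-6 \right)} \right)} + 59 \cdot 595 = \left(\frac{2}{3} + \frac{1}{3} \left(-13\right) + \frac{-9 + \sqrt{2} \sqrt{-6}}{3}\right) + 59 \cdot 595 = \left(\frac{2}{3} - \frac{13}{3} + \frac{-9 + \sqrt{2} i \sqrt{6}}{3}\right) + 35105 = \left(\frac{2}{3} - \frac{13}{3} + \frac{-9 + 2 i \sqrt{3}}{3}\right) + 35105 = \left(\frac{2}{3} - \frac{13}{3} - \left(3 - \frac{2 i \sqrt{3}}{3}\right)\right) + 35105 = \left(- \frac{20}{3} + \frac{2 i \sqrt{3}}{3}\right) + 35105 = \frac{105295}{3} + \frac{2 i \sqrt{3}}{3}$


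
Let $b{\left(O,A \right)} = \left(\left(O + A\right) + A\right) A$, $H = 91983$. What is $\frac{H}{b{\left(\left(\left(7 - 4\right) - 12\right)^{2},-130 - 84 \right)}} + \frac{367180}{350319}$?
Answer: $\frac{59489445017}{26013988302} \approx 2.2868$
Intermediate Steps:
$b{\left(O,A \right)} = A \left(O + 2 A\right)$ ($b{\left(O,A \right)} = \left(\left(A + O\right) + A\right) A = \left(O + 2 A\right) A = A \left(O + 2 A\right)$)
$\frac{H}{b{\left(\left(\left(7 - 4\right) - 12\right)^{2},-130 - 84 \right)}} + \frac{367180}{350319} = \frac{91983}{\left(-130 - 84\right) \left(\left(\left(7 - 4\right) - 12\right)^{2} + 2 \left(-130 - 84\right)\right)} + \frac{367180}{350319} = \frac{91983}{\left(-130 - 84\right) \left(\left(\left(7 - 4\right) - 12\right)^{2} + 2 \left(-130 - 84\right)\right)} + 367180 \cdot \frac{1}{350319} = \frac{91983}{\left(-214\right) \left(\left(3 - 12\right)^{2} + 2 \left(-214\right)\right)} + \frac{367180}{350319} = \frac{91983}{\left(-214\right) \left(\left(-9\right)^{2} - 428\right)} + \frac{367180}{350319} = \frac{91983}{\left(-214\right) \left(81 - 428\right)} + \frac{367180}{350319} = \frac{91983}{\left(-214\right) \left(-347\right)} + \frac{367180}{350319} = \frac{91983}{74258} + \frac{367180}{350319} = \frac{59489445017}{26013988302}$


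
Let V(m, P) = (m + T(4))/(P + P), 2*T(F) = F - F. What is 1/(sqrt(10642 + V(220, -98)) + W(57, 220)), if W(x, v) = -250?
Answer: -12250/2541097 - 7*sqrt(521403)/2541097 ≈ -0.0068099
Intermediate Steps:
T(F) = 0 (T(F) = (F - F)/2 = (1/2)*0 = 0)
V(m, P) = m/(2*P) (V(m, P) = (m + 0)/(P + P) = m/((2*P)) = m*(1/(2*P)) = m/(2*P))
1/(sqrt(10642 + V(220, -98)) + W(57, 220)) = 1/(sqrt(10642 + (1/2)*220/(-98)) - 250) = 1/(sqrt(10642 + (1/2)*220*(-1/98)) - 250) = 1/(sqrt(10642 - 55/49) - 250) = 1/(sqrt(521403/49) - 250) = 1/(sqrt(521403)/7 - 250) = 1/(-250 + sqrt(521403)/7)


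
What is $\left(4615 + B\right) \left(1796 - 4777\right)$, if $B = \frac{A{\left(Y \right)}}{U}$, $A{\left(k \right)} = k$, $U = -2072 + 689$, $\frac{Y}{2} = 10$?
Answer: $- \frac{19026307025}{1383} \approx -1.3757 \cdot 10^{7}$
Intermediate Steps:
$Y = 20$ ($Y = 2 \cdot 10 = 20$)
$U = -1383$
$B = - \frac{20}{1383}$ ($B = \frac{20}{-1383} = 20 \left(- \frac{1}{1383}\right) = - \frac{20}{1383} \approx -0.014461$)
$\left(4615 + B\right) \left(1796 - 4777\right) = \left(4615 - \frac{20}{1383}\right) \left(1796 - 4777\right) = \frac{6382525}{1383} \left(-2981\right) = - \frac{19026307025}{1383}$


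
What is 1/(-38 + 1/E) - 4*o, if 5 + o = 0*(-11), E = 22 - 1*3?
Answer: 14401/721 ≈ 19.974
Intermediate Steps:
E = 19 (E = 22 - 3 = 19)
o = -5 (o = -5 + 0*(-11) = -5 + 0 = -5)
1/(-38 + 1/E) - 4*o = 1/(-38 + 1/19) - 4*(-5) = 1/(-38 + 1/19) + 20 = 1/(-721/19) + 20 = -19/721 + 20 = 14401/721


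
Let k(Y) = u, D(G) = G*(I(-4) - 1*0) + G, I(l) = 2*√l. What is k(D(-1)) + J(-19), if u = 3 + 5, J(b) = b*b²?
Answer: -6851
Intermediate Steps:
J(b) = b³
D(G) = G + 4*I*G (D(G) = G*(2*√(-4) - 1*0) + G = G*(2*(2*I) + 0) + G = G*(4*I + 0) + G = G*(4*I) + G = 4*I*G + G = G + 4*I*G)
u = 8
k(Y) = 8
k(D(-1)) + J(-19) = 8 + (-19)³ = 8 - 6859 = -6851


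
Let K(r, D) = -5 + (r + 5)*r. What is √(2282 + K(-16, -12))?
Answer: √2453 ≈ 49.528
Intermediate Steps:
K(r, D) = -5 + r*(5 + r) (K(r, D) = -5 + (5 + r)*r = -5 + r*(5 + r))
√(2282 + K(-16, -12)) = √(2282 + (-5 + (-16)² + 5*(-16))) = √(2282 + (-5 + 256 - 80)) = √(2282 + 171) = √2453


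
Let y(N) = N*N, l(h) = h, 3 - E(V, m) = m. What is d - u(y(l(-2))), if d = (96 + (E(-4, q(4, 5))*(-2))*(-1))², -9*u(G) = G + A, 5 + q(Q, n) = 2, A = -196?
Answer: 34928/3 ≈ 11643.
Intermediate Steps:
q(Q, n) = -3 (q(Q, n) = -5 + 2 = -3)
E(V, m) = 3 - m
y(N) = N²
u(G) = 196/9 - G/9 (u(G) = -(G - 196)/9 = -(-196 + G)/9 = 196/9 - G/9)
d = 11664 (d = (96 + ((3 - 1*(-3))*(-2))*(-1))² = (96 + ((3 + 3)*(-2))*(-1))² = (96 + (6*(-2))*(-1))² = (96 - 12*(-1))² = (96 + 12)² = 108² = 11664)
d - u(y(l(-2))) = 11664 - (196/9 - ⅑*(-2)²) = 11664 - (196/9 - ⅑*4) = 11664 - (196/9 - 4/9) = 11664 - 1*64/3 = 11664 - 64/3 = 34928/3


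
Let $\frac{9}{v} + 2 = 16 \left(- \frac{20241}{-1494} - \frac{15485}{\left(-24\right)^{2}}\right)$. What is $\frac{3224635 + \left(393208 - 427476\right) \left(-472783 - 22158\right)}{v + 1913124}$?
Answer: $\frac{98347459819767}{11091275824} \approx 8867.1$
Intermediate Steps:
$v = - \frac{26892}{643519}$ ($v = \frac{9}{-2 + 16 \left(- \frac{20241}{-1494} - \frac{15485}{\left(-24\right)^{2}}\right)} = \frac{9}{-2 + 16 \left(\left(-20241\right) \left(- \frac{1}{1494}\right) - \frac{15485}{576}\right)} = \frac{9}{-2 + 16 \left(\frac{2249}{166} - \frac{15485}{576}\right)} = \frac{9}{-2 + 16 \left(- \frac{637543}{47808}\right)} = \frac{9}{-2 - \frac{637543}{2988}} = \frac{9}{- \frac{643519}{2988}} = 9 \left(- \frac{2988}{643519}\right) = - \frac{26892}{643519} \approx -0.041789$)
$\frac{3224635 + \left(393208 - 427476\right) \left(-472783 - 22158\right)}{v + 1913124} = \frac{3224635 + \left(393208 - 427476\right) \left(-472783 - 22158\right)}{- \frac{26892}{643519} + 1913124} = \frac{3224635 - -16960638188}{\frac{1231131616464}{643519}} = \left(3224635 + 16960638188\right) \frac{643519}{1231131616464} = 16963862823 \cdot \frac{643519}{1231131616464} = \frac{98347459819767}{11091275824}$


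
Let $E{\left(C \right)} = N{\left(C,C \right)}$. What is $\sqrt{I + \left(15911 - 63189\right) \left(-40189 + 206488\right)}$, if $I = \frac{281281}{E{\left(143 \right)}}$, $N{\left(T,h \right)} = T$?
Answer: $31 i \sqrt{8181355} \approx 88670.0 i$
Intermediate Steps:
$E{\left(C \right)} = C$
$I = 1967$ ($I = \frac{281281}{143} = 281281 \cdot \frac{1}{143} = 1967$)
$\sqrt{I + \left(15911 - 63189\right) \left(-40189 + 206488\right)} = \sqrt{1967 + \left(15911 - 63189\right) \left(-40189 + 206488\right)} = \sqrt{1967 - 7862284122} = \sqrt{-7862282155} = 31 i \sqrt{8181355}$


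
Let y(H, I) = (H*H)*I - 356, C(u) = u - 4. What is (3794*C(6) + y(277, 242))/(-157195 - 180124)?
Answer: -18575650/337319 ≈ -55.068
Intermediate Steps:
C(u) = -4 + u
y(H, I) = -356 + I*H² (y(H, I) = H²*I - 356 = I*H² - 356 = -356 + I*H²)
(3794*C(6) + y(277, 242))/(-157195 - 180124) = (3794*(-4 + 6) + (-356 + 242*277²))/(-157195 - 180124) = (3794*2 + (-356 + 242*76729))/(-337319) = (7588 + (-356 + 18568418))*(-1/337319) = (7588 + 18568062)*(-1/337319) = 18575650*(-1/337319) = -18575650/337319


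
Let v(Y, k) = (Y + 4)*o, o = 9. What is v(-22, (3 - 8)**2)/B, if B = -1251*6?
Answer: 3/139 ≈ 0.021583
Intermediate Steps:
B = -7506
v(Y, k) = 36 + 9*Y (v(Y, k) = (Y + 4)*9 = (4 + Y)*9 = 36 + 9*Y)
v(-22, (3 - 8)**2)/B = (36 + 9*(-22))/(-7506) = (36 - 198)*(-1/7506) = -162*(-1/7506) = 3/139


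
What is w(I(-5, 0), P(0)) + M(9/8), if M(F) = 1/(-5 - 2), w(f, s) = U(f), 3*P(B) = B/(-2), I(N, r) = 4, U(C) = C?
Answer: 27/7 ≈ 3.8571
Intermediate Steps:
P(B) = -B/6 (P(B) = (B/(-2))/3 = (B*(-1/2))/3 = (-B/2)/3 = -B/6)
w(f, s) = f
M(F) = -1/7 (M(F) = 1/(-7) = -1/7)
w(I(-5, 0), P(0)) + M(9/8) = 4 - 1/7 = 27/7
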